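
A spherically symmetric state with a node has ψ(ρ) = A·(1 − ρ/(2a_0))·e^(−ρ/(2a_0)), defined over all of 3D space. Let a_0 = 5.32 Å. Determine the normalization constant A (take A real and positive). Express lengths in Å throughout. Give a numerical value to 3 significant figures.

A ≈ 0.0163 Å^(-3/2)

Normalization requires ∫|ψ|² 4πρ² dρ = 1, integrated from 0 to ∞.
Using ∫₀^∞ ρⁿ e^(−αρ) dρ = n!/αⁿ⁺¹, the integral (without the A² prefactor) comes out to 8·π·a_0^3.
Substituting a_0 = 5.32 gives A² = 0.0002643, so A = 0.01626.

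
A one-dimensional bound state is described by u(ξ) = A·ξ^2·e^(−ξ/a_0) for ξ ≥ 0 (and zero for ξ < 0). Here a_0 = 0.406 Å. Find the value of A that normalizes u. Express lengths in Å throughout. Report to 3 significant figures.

Normalization requires ∫|u|² dξ = 1, integrated from 0 to ∞.
∫|u|² dξ = A²·(3·a_0^5/4).
Hence A² = 1/[3·a_0^5/4].
With a_0 = 0.406: A² = 120.9 and A = 10.99.

A ≈ 11.0 Å^(-5/2)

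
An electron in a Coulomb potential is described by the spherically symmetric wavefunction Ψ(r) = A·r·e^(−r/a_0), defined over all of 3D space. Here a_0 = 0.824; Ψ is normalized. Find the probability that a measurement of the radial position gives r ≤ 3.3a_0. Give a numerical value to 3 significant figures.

P ≈ 0.787

Integrate the radial probability density 4πr²|Ψ|² over r ≤ 3.3a_0.
The full normalization integral is A²·[3·π·a_0^5] = 1, fixing A².
Substituting u = r/a_0, A², 4π and the length scale all cancel in the ratio: P = ∫_{0}^{3.3} u^4·e^(-2·u) du / ∫_{0}^{∞} u^4·e^(-2·u) du.
With ∫ u^4·e^(-2·u) du = -(u^4/2 + u^3 + 3·u^2/2 + 3·u/2 + 3/4)·e^(-2·u) + C, the region integral is ≈ 0.59047 and the full one is 3/4.
This evaluates to P = 0.7873.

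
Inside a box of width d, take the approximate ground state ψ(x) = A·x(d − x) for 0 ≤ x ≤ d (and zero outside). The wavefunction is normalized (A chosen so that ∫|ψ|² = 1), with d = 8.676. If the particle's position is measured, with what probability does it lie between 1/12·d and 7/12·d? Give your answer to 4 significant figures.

|ψ|² is the probability density, so P = ∫_{1/12·d}^{7/12·d} |ψ|² dx.
Since A² = 1/(d^5/30), this is the region integral divided by the full normalization integral.
Let u = x/d; then A² and the length scale cancel, so P = ∫_{1/12}^{7/12} u^2·(1 - u)^2 du ÷ ∫_{0}^{1} u^2·(1 - u)^2 du.
Using ∫ u^2·(1 - u)^2 du = u^3·(6·u^2 - 15·u + 10)/30, the numerator is ≈ 0.0216098 and the denominator is 1/30.
Taking the ratio, P = 4481/6912.

P ≈ 0.6483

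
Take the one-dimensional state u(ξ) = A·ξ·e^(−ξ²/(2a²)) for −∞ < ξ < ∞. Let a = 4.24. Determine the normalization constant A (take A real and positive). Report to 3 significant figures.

A ≈ 0.122

The normalization condition is ∫|u|² dξ = 1 from −∞ to ∞.
With ∫_{−∞}^{∞} ξ^(2m) e^(−αξ²) dξ = (2m−1)!!·√π / (2^m α^(m+1/2)), with u = A·ξ·e^(−ξ²/(2a²)), the integral evaluates to A²·[√(π)·a^3/2].
Setting this equal to 1 gives A² = 1/(√(π)·a^3/2).
Substituting a = 4.24 gives A² = 0.01480, so A = 0.1217.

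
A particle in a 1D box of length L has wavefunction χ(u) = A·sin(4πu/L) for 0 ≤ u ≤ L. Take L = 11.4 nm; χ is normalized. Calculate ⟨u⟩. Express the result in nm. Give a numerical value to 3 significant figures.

By definition ⟨u⟩ = ∫ u |χ(u)|² du.
Since the A² factors cancel between numerator and denominator, ⟨u⟩ = L/2.
Putting L = 11.4 gives 5.700.

⟨u⟩ ≈ 5.70 nm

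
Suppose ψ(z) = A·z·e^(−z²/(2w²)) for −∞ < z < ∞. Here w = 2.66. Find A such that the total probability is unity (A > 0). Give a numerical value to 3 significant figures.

A ≈ 0.245

Normalization requires ∫|ψ|² dz = 1, integrated from −∞ to ∞.
Differentiating ∫e^(−αz²) dz = √(π/α) under α to get the higher moments, carrying out the integral gives A² · √(π)·w^3/2.
Setting this equal to 1 gives A² = 1/(√(π)·w^3/2).
With w = 2.66: A² = 0.05995 and A = 0.2449.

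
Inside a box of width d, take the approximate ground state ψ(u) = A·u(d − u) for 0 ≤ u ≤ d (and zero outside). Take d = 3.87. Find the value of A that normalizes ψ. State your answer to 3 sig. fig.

A ≈ 0.186

We need A² ∫|f|² du = 1, taking the integral from 0 to d.
Expanding the polynomial and integrating term by term, with ψ = A·u(d − u), the integral evaluates to A²·[d^5/30].
Substituting d = 3.87 gives A² = 0.03456, so A = 0.1859.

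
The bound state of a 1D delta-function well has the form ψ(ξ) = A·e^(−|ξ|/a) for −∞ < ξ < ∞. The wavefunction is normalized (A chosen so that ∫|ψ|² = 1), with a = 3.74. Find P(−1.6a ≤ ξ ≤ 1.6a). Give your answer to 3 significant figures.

|ψ|² is the probability density, so P = ∫_{−1.6a}^{1.6a} |ψ|² dξ.
The normalization integral ∫|ψ|²dξ over the whole domain equals a·A², and A² cancels in the ratio.
Both integrals are even about ξ = 0, so only the ξ ≥ 0 halves are needed (the factors of 2 cancel). Substituting u = ξ/a, A² and the length scale cancel in the ratio: P = ∫_{0}^{1.6} e^(-2·u) du / ∫_{0}^{∞} e^(-2·u) du.
With ∫ e^(-2·u) du = -e^(-2·u)/2 + C, the region integral is 1/2 - e^(-16/5)/2 and the full one is 1/2.
Evaluating gives P = 0.9592.

P ≈ 0.959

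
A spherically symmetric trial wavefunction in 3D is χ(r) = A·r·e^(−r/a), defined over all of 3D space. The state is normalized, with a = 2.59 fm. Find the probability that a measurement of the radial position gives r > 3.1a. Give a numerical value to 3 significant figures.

P ≈ 0.259

P = ∫ |χ|² 4πr² dr over r > 3.1a.
The full normalization integral is A²·[3·π·a^5] = 1, fixing A².
In terms of u = r/a (A², 4π and the length scale all cancel between numerator and denominator), P = [∫_{3.1}^{∞} u^4·e^(-2·u) du] / [∫_{0}^{∞} u^4·e^(-2·u) du].
With ∫ u^4·e^(-2·u) du = -(u^4/2 + u^3 + 3·u^2/2 + 3·u/2 + 3/4)·e^(-2·u) + C, the region integral is ≈ 0.19438 and the full one is 3/4.
This evaluates to P = 0.2592.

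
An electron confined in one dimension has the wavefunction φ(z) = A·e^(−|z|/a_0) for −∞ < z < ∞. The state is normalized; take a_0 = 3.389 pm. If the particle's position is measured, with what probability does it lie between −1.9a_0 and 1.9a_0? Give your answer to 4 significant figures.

P ≈ 0.9776

P = ∫_{−1.9a_0}^{1.9a_0} |φ(z)|² dz.
Since A² = 1/(a_0), this is the region integral divided by the full normalization integral.
By symmetry take twice the z ≥ 0 contribution in numerator and denominator; the 2's cancel. Substituting u = z/a_0, A² and the length scale cancel in the ratio: P = ∫_{0}^{1.9} e^(-2·u) du / ∫_{0}^{∞} e^(-2·u) du.
Using ∫ e^(-2·u) du = -e^(-2·u)/2, the numerator is 1/2 - e^(-19/5)/2 and the denominator is 1/2.
Evaluating gives P = 0.97763.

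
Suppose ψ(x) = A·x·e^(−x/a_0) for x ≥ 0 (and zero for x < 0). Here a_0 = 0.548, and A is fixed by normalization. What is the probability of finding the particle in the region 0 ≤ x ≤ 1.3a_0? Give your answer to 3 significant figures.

|ψ|² is the probability density, so P = ∫_{0}^{1.3a_0} |ψ|² dx.
With A² fixed by ∫|ψ|² = 1, i.e. A² = (a_0^3/4)^(−1), substitute and integrate.
Substituting u = x/a_0, A² and the length scale cancel in the ratio: P = ∫_{0}^{1.3} u^2·e^(-2·u) du / ∫_{0}^{∞} u^2·e^(-2·u) du.
Using ∫ u^2·e^(-2·u) du = -(2·u^2 + 2·u + 1)·e^(-2·u)/4, the numerator is 1/4 - 349·e^(-13/5)/200 and the denominator is 1/4.
Evaluating gives P = 0.4816.

P ≈ 0.482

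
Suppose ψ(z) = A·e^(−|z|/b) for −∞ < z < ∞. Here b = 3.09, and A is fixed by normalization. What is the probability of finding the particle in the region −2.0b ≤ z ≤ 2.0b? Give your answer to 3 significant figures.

P ≈ 0.982

|ψ|² is the probability density, so P = ∫_{−2.0b}^{2.0b} |ψ|² dz.
Since A² = 1/(b), this is the region integral divided by the full normalization integral.
Both integrals are even about z = 0, so only the z ≥ 0 halves are needed (the factors of 2 cancel). Let u = z/b; then A² and the length scale cancel, so P = ∫_{0}^{2.0} e^(-2·u) du ÷ ∫_{0}^{∞} e^(-2·u) du.
Using ∫ e^(-2·u) du = -e^(-2·u)/2, the numerator is 1/2 - e^(-4)/2 and the denominator is 1/2.
Taking the ratio, P = 0.9817.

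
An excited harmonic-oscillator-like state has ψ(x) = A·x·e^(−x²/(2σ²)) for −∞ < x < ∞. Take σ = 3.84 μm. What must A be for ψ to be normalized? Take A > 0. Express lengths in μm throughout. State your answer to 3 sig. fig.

A ≈ 0.141 μm^(-3/2)

Normalization requires ∫|ψ|² dx = 1, integrated from −∞ to ∞.
Using the Gaussian integral ∫_{−∞}^{∞} e^(−αx²) dx = √(π/α), ∫|ψ|² dx = A²·(√(π)·σ^3/2).
Hence A² = 1/[√(π)·σ^3/2].
With σ = 3.84: A² = 0.01993 and A = 0.1412.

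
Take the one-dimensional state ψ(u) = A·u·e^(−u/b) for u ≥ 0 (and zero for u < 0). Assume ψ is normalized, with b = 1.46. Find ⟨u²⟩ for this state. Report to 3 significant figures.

By definition ⟨u²⟩ = ∫ u^2 |ψ(u)|² du.
The ratio of the moment integral to the normalization integral gives ⟨u²⟩ = 3·b^2.
With b = 1.46, ⟨u^2⟩ = 6.395.

⟨u^2⟩ ≈ 6.39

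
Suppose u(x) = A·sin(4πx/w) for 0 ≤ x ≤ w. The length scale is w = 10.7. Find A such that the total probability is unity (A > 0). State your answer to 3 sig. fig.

Require ∫ |u|² dx = 1 over the whole domain.
With u = A·sin(4πx/w), the integral evaluates to A²·[w/2].
Substituting w = 10.7 gives A² = 0.1869, so A = 0.4323.

A ≈ 0.432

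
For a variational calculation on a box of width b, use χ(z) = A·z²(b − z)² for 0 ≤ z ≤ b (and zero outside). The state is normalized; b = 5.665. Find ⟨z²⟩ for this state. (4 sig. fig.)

⟨z^2⟩ ≈ 8.752

⟨z²⟩ = ∫ z^2 |χ|² dz over the full domain.
Expanding the polynomial and integrating term by term, the ratio of the moment integral to the normalization integral gives ⟨z²⟩ = 3·b^2/11.
With b = 5.665, ⟨z^2⟩ = 8.7524.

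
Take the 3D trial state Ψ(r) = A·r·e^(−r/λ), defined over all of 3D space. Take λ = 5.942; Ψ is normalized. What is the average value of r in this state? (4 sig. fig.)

⟨r⟩ ≈ 14.86

By definition ⟨r⟩ = ∫ r |Ψ(r)|² 4πr² dr.
The ratio of the moment integral to the normalization integral gives ⟨r⟩ = 5·λ/2.
With λ = 5.942, ⟨r⟩ = 14.855.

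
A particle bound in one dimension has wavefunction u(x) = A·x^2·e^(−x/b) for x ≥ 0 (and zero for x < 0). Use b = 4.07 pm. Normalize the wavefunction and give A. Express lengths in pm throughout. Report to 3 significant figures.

Require ∫ |u|² dx = 1 over the whole domain.
With ∫₀^∞ x^4 e^(−αx) dx = 4!/α^5, carrying out the integral gives A² · 3·b^5/4.
Plugging in b = 4.07 yields A = 0.03455.

A ≈ 0.0346 pm^(-5/2)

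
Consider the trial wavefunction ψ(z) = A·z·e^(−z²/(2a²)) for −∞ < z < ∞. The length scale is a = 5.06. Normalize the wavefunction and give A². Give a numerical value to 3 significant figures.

The normalization condition is ∫|ψ|² dz = 1 from −∞ to ∞.
The integral (without the A² prefactor) comes out to √(π)·a^3/2.
Setting this equal to 1 gives A² = 1/(√(π)·a^3/2).
With a = 5.06: A² = 0.008710 and A = 0.09333.

A^2 ≈ 0.00871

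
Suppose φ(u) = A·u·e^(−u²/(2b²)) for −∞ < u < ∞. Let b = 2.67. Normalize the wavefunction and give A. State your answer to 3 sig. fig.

Require ∫ |φ|² du = 1 over the whole domain.
Differentiating ∫e^(−αu²) du = √(π/α) under α to get the higher moments, carrying out the integral gives A² · √(π)·b^3/2.
Setting this equal to 1 gives A² = 1/(√(π)·b^3/2).
Substituting b = 2.67 gives A² = 0.05928, so A = 0.2435.

A ≈ 0.243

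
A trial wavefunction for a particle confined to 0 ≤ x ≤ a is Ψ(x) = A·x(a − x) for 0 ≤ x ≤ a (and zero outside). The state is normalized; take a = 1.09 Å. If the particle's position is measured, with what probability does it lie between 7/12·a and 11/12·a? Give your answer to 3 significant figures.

P ≈ 0.342

P = ∫_{7/12·a}^{11/12·a} |Ψ(x)|² dx.
With A² fixed by ∫|Ψ|² = 1, i.e. A² = (a^5/30)^(−1), substitute and integrate.
Let u = x/a; then A² and the length scale cancel, so P = ∫_{7/12}^{11/12} u^2·(1 - u)^2 du ÷ ∫_{0}^{1} u^2·(1 - u)^2 du.
An antiderivative of u^2·(1 - u)^2 is u^3·(6·u^2 - 15·u + 10)/30; evaluating from 7/12 to 11/12 gives ≈ 0.011384, while the full integral is 1/30.
This works out to P = 0.3415.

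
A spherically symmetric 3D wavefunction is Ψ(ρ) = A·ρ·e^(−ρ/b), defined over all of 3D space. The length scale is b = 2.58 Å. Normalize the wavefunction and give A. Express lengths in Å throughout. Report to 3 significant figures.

The normalization condition is ∫|Ψ|² 4πρ² dρ = 1 from 0 to ∞.
The angular integral contributes 4π, leaving ∫₀^∞ ρ²|Ψ|² dρ.
Using ∫₀^∞ ρⁿ e^(−αρ) dρ = n!/αⁿ⁺¹, ∫|Ψ|² 4πρ² dρ = A²·(3·π·b^5).
Plugging in b = 2.58 yields A = 0.03047.

A ≈ 0.0305 Å^(-5/2)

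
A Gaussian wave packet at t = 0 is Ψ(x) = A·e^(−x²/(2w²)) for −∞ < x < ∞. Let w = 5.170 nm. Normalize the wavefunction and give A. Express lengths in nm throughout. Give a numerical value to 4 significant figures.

A ≈ 0.3303 nm^(-1/2)

The normalization condition is ∫|Ψ|² dx = 1 from −∞ to ∞.
With Ψ = A·e^(−x²/(2w²)), the integral evaluates to A²·[√(π)·w].
So A² = (√(π)·w)^(−1).
Substituting w = 5.170 gives A² = 0.10913, so A = 0.33034.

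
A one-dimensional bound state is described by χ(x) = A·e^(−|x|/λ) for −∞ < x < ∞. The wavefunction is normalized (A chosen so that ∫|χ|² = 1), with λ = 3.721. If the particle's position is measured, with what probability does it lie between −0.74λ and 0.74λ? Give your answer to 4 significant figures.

|χ|² is the probability density, so P = ∫_{−0.74λ}^{0.74λ} |χ|² dx.
The normalization integral ∫|χ|²dx over the whole domain equals λ·A², and A² cancels in the ratio.
By symmetry take twice the x ≥ 0 contribution in numerator and denominator; the 2's cancel. In terms of u = x/λ (A² and the length scale cancel between numerator and denominator), P = [∫_{0}^{0.74} e^(-2·u) du] / [∫_{0}^{∞} e^(-2·u) du].
With ∫ e^(-2·u) du = -e^(-2·u)/2 + C, the region integral is 1/2 - e^(-37/25)/2 and the full one is 1/2.
This works out to P = 0.77236.

P ≈ 0.7724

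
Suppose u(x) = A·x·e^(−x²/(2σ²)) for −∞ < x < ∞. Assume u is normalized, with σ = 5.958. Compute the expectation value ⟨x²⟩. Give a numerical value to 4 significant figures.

By definition ⟨x²⟩ = ∫ x^2 |u(x)|² dx.
Differentiating ∫e^(−αx²) dx = √(π/α) under α to get the higher moments, evaluating both integrals, ⟨x²⟩ = 3·σ^2/2.
Putting σ = 5.958 gives 53.247.

⟨x^2⟩ ≈ 53.25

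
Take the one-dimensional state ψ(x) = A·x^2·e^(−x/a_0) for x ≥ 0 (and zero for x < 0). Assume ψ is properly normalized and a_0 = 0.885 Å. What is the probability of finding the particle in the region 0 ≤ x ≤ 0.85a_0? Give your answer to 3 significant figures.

P ≈ 0.0296

The probability is P = ∫ |ψ|² dx over [0, 0.85a_0].
Since A² = 1/(3·a_0^5/4), this is the region integral divided by the full normalization integral.
Let u = x/a_0; then A² and the length scale cancel, so P = ∫_{0}^{0.85} u^4·e^(-2·u) du ÷ ∫_{0}^{∞} u^4·e^(-2·u) du.
Using ∫ u^4·e^(-2·u) du = -(u^4/2 + u^3 + 3·u^2/2 + 3·u/2 + 3/4)·e^(-2·u), the numerator is ≈ 0.022211 and the denominator is 3/4.
The result is P = 0.02961.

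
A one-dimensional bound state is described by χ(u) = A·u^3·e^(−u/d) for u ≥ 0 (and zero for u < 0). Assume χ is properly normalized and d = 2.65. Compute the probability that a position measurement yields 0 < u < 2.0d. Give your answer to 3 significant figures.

P ≈ 0.111

|χ|² is the probability density, so P = ∫_{0}^{2.0d} |χ|² du.
Since A² = 1/(45·d^7/8), this is the region integral divided by the full normalization integral.
Substituting t = u/d, A² and the length scale cancel in the ratio: P = ∫_{0}^{2.0} t^6·e^(-2·t) dt / ∫_{0}^{∞} t^6·e^(-2·t) dt.
Using ∫ t^6·e^(-2·t) dt = -(4·t^6 + 12·t^5 + 30·t^4 + 60·t^3 + 90·t^2 + 90·t + 45)·e^(-2·t)/8, the numerator is 45/8 - 2185·e^(-4)/8 and the denominator is 45/8.
Evaluating gives P = 0.1107.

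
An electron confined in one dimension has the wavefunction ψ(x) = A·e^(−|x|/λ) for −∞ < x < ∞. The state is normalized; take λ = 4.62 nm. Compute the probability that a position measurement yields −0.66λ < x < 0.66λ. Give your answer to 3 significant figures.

P ≈ 0.733

The probability is P = ∫ |ψ|² dx over [−0.66λ, 0.66λ].
Since A² = 1/(λ), this is the region integral divided by the full normalization integral.
Both integrals are even about x = 0, so only the x ≥ 0 halves are needed (the factors of 2 cancel). Substituting u = x/λ, A² and the length scale cancel in the ratio: P = ∫_{0}^{0.66} e^(-2·u) du / ∫_{0}^{∞} e^(-2·u) du.
Using ∫ e^(-2·u) du = -e^(-2·u)/2, the numerator is 1/2 - e^(-33/25)/2 and the denominator is 1/2.
Taking the ratio, P = 0.7329.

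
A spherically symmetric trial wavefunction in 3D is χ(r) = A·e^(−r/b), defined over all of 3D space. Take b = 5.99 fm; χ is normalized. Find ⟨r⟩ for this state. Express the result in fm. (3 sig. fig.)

By definition ⟨r⟩ = ∫ r |χ(r)|² 4πr² dr.
Since the A² factors cancel between numerator and denominator, ⟨r⟩ = 3·b/2.
With b = 5.99, ⟨r⟩ = 8.985.

⟨r⟩ ≈ 8.99 fm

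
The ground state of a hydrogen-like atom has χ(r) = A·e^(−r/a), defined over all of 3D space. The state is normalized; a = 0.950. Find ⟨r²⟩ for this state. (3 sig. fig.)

The expectation value is the |χ|²-weighted average of r^2: ∫ r^2|χ|² 4πr² dr.
The ratio of the moment integral to the normalization integral gives ⟨r²⟩ = 3·a^2.
With a = 0.950, ⟨r^2⟩ = 2.708.

⟨r^2⟩ ≈ 2.71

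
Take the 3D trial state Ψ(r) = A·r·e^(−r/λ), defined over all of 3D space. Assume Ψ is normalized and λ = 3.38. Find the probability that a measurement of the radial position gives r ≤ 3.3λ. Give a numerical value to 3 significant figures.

P ≈ 0.787

Integrate the radial probability density 4πr²|Ψ|² over r ≤ 3.3λ.
The full normalization integral is A²·[3·π·λ^5] = 1, fixing A².
Substituting u = r/λ, A², 4π and the length scale all cancel in the ratio: P = ∫_{0}^{3.3} u^4·e^(-2·u) du / ∫_{0}^{∞} u^4·e^(-2·u) du.
With ∫ u^4·e^(-2·u) du = -(u^4/2 + u^3 + 3·u^2/2 + 3·u/2 + 3/4)·e^(-2·u) + C, the region integral is ≈ 0.59047 and the full one is 3/4.
This evaluates to P = 0.7873.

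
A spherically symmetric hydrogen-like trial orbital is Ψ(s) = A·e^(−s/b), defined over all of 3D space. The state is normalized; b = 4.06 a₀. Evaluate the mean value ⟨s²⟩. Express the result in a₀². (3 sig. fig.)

⟨s²⟩ = ∫ s^2 |Ψ|² 4πs² ds over the full domain.
Using ∫₀^∞ sⁿ e^(−αs) ds = n!/αⁿ⁺¹, the ratio of the moment integral to the normalization integral gives ⟨s²⟩ = 3·b^2.
With b = 4.06, ⟨s^2⟩ = 49.45.

⟨s^2⟩ ≈ 49.5 a₀^2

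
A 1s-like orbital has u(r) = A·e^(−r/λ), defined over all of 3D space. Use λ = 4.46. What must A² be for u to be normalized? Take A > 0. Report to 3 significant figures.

Require ∫ |u|² 4πr² dr = 1 over the whole domain.
In 3D with spherical symmetry the volume element is 4πr² dr.
The integral (without the A² prefactor) comes out to π·λ^3.
Hence A² = 1/[π·λ^3].
Substituting λ = 4.46 gives A² = 0.003588, so A = 0.05990.

A^2 ≈ 0.00359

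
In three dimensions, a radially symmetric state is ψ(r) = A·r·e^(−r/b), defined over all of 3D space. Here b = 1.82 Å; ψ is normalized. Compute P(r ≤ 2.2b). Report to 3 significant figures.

P ≈ 0.449

With dV = 4πr²dr, the probability is ∫|ψ|² dV over r ≤ 2.2b.
The full normalization integral is A²·[3·π·b^5] = 1, fixing A².
In terms of u = r/b (A², 4π and the length scale all cancel between numerator and denominator), P = [∫_{0}^{2.2} u^4·e^(-2·u) du] / [∫_{0}^{∞} u^4·e^(-2·u) du].
With ∫ u^4·e^(-2·u) du = -(u^4/2 + u^3 + 3·u^2/2 + 3·u/2 + 3/4)·e^(-2·u) + C, the region integral is ≈ 0.33661 and the full one is 3/4.
The region integral divided by the full integral gives P = 0.4488.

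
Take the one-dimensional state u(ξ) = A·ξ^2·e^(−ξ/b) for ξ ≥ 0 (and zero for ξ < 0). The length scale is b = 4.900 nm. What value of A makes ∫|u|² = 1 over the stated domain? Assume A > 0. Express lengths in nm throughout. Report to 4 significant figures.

A ≈ 0.02173 nm^(-5/2)

Normalization requires ∫|u|² dξ = 1, integrated from 0 to ∞.
Using ∫₀^∞ ξⁿ e^(−αξ) dξ = n!/αⁿ⁺¹, with u = A·ξ^2·e^(−ξ/b), the integral evaluates to A²·[3·b^5/4].
So A² = (3·b^5/4)^(−1).
With b = 4.900: A² = 0.00047202 and A = 0.021726.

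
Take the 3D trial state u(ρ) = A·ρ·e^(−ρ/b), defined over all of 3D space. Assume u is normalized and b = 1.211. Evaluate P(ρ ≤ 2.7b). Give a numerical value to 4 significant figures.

Integrate the radial probability density 4πρ²|u|² over ρ ≤ 2.7b.
A² is fixed by ∫₀^∞ 4πρ²|u|² dρ = 1, i.e. A² = (3·π·b^5)^(−1).
Let t = ρ/b; then A², 4π and the length scale all cancel, so P = ∫_{0}^{2.7} t^4·e^(-2·t) dt ÷ ∫_{0}^{∞} t^4·e^(-2·t) dt.
An antiderivative of t^4·e^(-2·t) is -(t^4/2 + t^3 + 3·t^2/2 + 3·t/2 + 3/4)·e^(-2·t); evaluating from 0 to 2.7 gives ≈ 0.470017, while the full integral is 3/4.
This evaluates to P = 0.62669.

P ≈ 0.6267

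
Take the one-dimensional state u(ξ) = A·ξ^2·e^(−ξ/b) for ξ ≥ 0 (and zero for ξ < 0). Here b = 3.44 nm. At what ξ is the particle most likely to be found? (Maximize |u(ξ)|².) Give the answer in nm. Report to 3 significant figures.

ξ ≈ 6.88 nm

Differentiate |u(ξ)|² with respect to ξ and set to zero.
This gives ξ = 2·b.
With b = 3.44, the most probable position is 6.880 nm.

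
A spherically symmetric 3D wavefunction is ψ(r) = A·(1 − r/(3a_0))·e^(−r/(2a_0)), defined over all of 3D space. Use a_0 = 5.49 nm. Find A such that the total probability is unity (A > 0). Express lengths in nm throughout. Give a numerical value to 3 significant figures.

A ≈ 0.0269 nm^(-3/2)

We need A² ∫|f|² 4πr² dr = 1, taking the integral from 0 to ∞.
∫|ψ|² 4πr² dr = A²·(8·π·a_0^3/3).
So A² = (8·π·a_0^3/3)^(−1).
With a_0 = 5.49: A² = 0.0007214 and A = 0.02686.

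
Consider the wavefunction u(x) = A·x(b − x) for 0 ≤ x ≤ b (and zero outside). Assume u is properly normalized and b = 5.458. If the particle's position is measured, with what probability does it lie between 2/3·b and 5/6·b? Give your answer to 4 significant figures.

P ≈ 0.1744

|u|² is the probability density, so P = ∫_{2/3·b}^{5/6·b} |u|² dx.
Since A² = 1/(b^5/30), this is the region integral divided by the full normalization integral.
Substituting t = x/b, A² and the length scale cancel in the ratio: P = ∫_{2/3}^{5/6} t^2·(1 - t)^2 dt / ∫_{0}^{1} t^2·(1 - t)^2 dt.
Using ∫ t^2·(1 - t)^2 dt = t^3·(6·t^2 - 15·t + 10)/30, the numerator is ≈ 0.00581276 and the denominator is 1/30.
The result is P = 113/648.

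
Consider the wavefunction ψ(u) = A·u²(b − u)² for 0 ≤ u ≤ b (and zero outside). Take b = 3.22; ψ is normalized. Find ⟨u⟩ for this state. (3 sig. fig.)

The expectation value is the |ψ|²-weighted average of u: ∫ u|ψ|² du.
Expanding the polynomial and integrating term by term, evaluating both integrals, ⟨u⟩ = b/2.
Putting b = 3.22 gives 1.610.

⟨u⟩ ≈ 1.61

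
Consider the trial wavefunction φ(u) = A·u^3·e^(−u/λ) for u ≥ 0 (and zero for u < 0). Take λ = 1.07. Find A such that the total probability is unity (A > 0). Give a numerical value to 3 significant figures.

The normalization condition is ∫|φ|² du = 1 from 0 to ∞.
Using ∫₀^∞ uⁿ e^(−αu) du = n!/αⁿ⁺¹, carrying out the integral gives A² · 45·λ^7/8.
Hence A² = 1/[45·λ^7/8].
Plugging in λ = 1.07 yields A = 0.3327.

A ≈ 0.333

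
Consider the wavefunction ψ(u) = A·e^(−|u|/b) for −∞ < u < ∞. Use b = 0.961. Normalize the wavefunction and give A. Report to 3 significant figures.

A ≈ 1.02

Normalization requires ∫|ψ|² du = 1, integrated from −∞ to ∞.
With ∫₀^∞ u^0 e^(−αu) du = 0!/α^1, carrying out the integral gives A² · b.
So A² = (b)^(−1).
Substituting b = 0.961 gives A² = 1.041, so A = 1.020.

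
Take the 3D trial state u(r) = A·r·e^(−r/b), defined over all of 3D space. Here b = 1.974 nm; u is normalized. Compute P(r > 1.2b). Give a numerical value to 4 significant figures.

Integrate the radial probability density 4πr²|u|² over r > 1.2b.
The full normalization integral is A²·[3·π·b^5] = 1, fixing A².
In terms of t = r/b (A², 4π and the length scale all cancel between numerator and denominator), P = [∫_{1.2}^{∞} t^4·e^(-2·t) dt] / [∫_{0}^{∞} t^4·e^(-2·t) dt].
An antiderivative of t^4·e^(-2·t) is -(t^4/2 + t^3 + 3·t^2/2 + 3·t/2 + 3/4)·e^(-2·t); evaluating from 1.2 to ∞ gives ≈ 0.678099, while the full integral is 3/4.
This evaluates to P = 0.90413.

P ≈ 0.9041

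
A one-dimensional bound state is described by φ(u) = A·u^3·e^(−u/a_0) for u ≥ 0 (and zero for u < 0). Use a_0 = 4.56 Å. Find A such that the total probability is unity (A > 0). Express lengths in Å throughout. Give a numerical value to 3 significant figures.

A ≈ 0.00208 Å^(-7/2)

The normalization condition is ∫|φ|² du = 1 from 0 to ∞.
Carrying out the integral gives A² · 45·a_0^7/8.
Hence A² = 1/[45·a_0^7/8].
Substituting a_0 = 4.56 gives A² = 0.000004336, so A = 0.002082.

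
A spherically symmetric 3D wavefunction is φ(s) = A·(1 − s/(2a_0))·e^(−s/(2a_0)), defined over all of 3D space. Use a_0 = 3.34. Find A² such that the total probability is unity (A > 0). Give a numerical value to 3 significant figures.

Normalization requires ∫|φ|² 4πs² ds = 1, integrated from 0 to ∞.
Recall ∫₀^∞ s^m e^(−s/β) ds = m!·β^(m+1), carrying out the integral gives A² · 8·π·a_0^3.
Hence A² = 1/[8·π·a_0^3].
Substituting a_0 = 3.34 gives A² = 0.001068, so A = 0.03268.

A^2 ≈ 0.00107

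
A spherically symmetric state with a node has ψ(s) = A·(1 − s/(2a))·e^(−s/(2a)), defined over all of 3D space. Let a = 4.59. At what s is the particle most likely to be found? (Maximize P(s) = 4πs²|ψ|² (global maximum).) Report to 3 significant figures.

s ≈ 24.0

The maximum of P(s) = 4πs²|ψ|² occurs where its derivative vanishes.
Solving yields s = a·(√(5) + 3).
With a = 4.59, the most probable radial distance is 24.03.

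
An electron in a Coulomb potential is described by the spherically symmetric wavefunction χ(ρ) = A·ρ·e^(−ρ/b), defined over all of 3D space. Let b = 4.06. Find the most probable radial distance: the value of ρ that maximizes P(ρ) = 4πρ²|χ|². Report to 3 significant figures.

The maximum of P(ρ) = 4πρ²|χ|² occurs where its derivative vanishes.
This gives ρ = 2·b.
With b = 4.06, the most probable radial distance is 8.120.

ρ ≈ 8.12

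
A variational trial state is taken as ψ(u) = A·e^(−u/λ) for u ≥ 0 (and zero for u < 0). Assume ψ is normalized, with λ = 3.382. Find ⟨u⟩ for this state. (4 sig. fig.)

⟨u⟩ ≈ 1.691

By definition ⟨u⟩ = ∫ u |ψ(u)|² du.
Using ∫₀^∞ uⁿ e^(−αu) du = n!/αⁿ⁺¹, evaluating both integrals, ⟨u⟩ = λ/2.
With λ = 3.382, ⟨u⟩ = 1.6910.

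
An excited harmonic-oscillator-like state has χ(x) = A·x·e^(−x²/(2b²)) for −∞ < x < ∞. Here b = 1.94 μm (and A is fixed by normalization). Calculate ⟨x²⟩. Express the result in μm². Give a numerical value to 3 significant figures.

The expectation value is the |χ|²-weighted average of x^2: ∫ x^2|χ|² dx.
Evaluating both integrals, ⟨x²⟩ = 3·b^2/2.
With b = 1.94, ⟨x^2⟩ = 5.645.

⟨x^2⟩ ≈ 5.65 μm^2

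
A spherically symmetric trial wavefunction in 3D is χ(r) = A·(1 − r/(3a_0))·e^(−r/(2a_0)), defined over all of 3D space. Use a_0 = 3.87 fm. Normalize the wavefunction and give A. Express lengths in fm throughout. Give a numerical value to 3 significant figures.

A ≈ 0.0454 fm^(-3/2)

Normalization requires ∫|χ|² 4πr² dr = 1, integrated from 0 to ∞.
(Spherical symmetry: dV = 4πr² dr.)
With χ = A·(1 − r/(3a_0))·e^(−r/(2a_0)), the integral evaluates to A²·[8·π·a_0^3/3].
Hence A² = 1/[8·π·a_0^3/3].
With a_0 = 3.87: A² = 0.002059 and A = 0.04538.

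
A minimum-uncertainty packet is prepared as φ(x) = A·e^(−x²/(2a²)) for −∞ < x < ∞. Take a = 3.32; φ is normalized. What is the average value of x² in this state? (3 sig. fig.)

The expectation value is the |φ|²-weighted average of x^2: ∫ x^2|φ|² dx.
With ∫_{−∞}^{∞} x^(2m) e^(−αx²) dx = (2m−1)!!·√π / (2^m α^(m+1/2)), the ratio of the moment integral to the normalization integral gives ⟨x²⟩ = a^2/2.
With a = 3.32, ⟨x^2⟩ = 5.511.

⟨x^2⟩ ≈ 5.51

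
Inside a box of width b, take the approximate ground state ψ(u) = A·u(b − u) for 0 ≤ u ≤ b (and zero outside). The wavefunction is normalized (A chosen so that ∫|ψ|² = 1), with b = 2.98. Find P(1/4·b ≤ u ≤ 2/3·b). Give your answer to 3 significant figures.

|ψ|² is the probability density, so P = ∫_{1/4·b}^{2/3·b} |ψ|² du.
Since A² = 1/(b^5/30), this is the region integral divided by the full normalization integral.
Let t = u/b; then A² and the length scale cancel, so P = ∫_{1/4}^{2/3} t^2·(1 - t)^2 dt ÷ ∫_{0}^{1} t^2·(1 - t)^2 dt.
With ∫ t^2·(1 - t)^2 dt = t^3·(6·t^2 - 15·t + 10)/30 + C, the region integral is ≈ 0.022887 and the full one is 1/30.
This works out to P = 0.6866.

P ≈ 0.687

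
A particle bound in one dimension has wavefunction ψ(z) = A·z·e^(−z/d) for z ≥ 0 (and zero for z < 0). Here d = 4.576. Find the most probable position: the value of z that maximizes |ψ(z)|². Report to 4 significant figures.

The maximum of |ψ(z)|² occurs where its derivative vanishes.
Solving yields z = d.
With d = 4.576, the most probable position is 4.5760.

z ≈ 4.576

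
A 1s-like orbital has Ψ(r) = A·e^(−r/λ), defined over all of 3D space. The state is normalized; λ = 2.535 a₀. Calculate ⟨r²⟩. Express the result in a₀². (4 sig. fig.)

⟨r²⟩ = ∫ r^2 |Ψ|² 4πr² dr over the full domain.
Recall ∫₀^∞ r^m e^(−r/β) dr = m!·β^(m+1), since the A² factors cancel between numerator and denominator, ⟨r²⟩ = 3·λ^2.
With λ = 2.535, ⟨r^2⟩ = 19.279.

⟨r^2⟩ ≈ 19.28 a₀^2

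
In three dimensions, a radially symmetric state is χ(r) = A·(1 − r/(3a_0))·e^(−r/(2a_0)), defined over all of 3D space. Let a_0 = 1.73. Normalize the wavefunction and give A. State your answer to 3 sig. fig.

A ≈ 0.152

The normalization condition is ∫|χ|² 4πr² dr = 1 from 0 to ∞.
In 3D with spherical symmetry the volume element is 4πr² dr.
Using ∫₀^∞ rⁿ e^(−αr) dr = n!/αⁿ⁺¹, with χ = A·(1 − r/(3a_0))·e^(−r/(2a_0)), the integral evaluates to A²·[8·π·a_0^3/3].
Setting this equal to 1 gives A² = 1/(8·π·a_0^3/3).
Plugging in a_0 = 1.73 yields A = 0.1518.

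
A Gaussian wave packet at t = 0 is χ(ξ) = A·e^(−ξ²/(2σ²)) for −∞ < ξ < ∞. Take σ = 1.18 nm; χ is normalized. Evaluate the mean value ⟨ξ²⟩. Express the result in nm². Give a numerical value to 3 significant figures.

By definition ⟨ξ²⟩ = ∫ ξ^2 |χ(ξ)|² dξ.
Since the A² factors cancel between numerator and denominator, ⟨ξ²⟩ = σ^2/2.
Putting σ = 1.18 gives 0.6962.

⟨ξ^2⟩ ≈ 0.696 nm^2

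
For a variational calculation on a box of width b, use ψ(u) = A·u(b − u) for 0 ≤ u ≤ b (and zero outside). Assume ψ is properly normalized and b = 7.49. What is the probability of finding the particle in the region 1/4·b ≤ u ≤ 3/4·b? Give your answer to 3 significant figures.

The probability is P = ∫ |ψ|² du over [1/4·b, 3/4·b].
With A² fixed by ∫|ψ|² = 1, i.e. A² = (b^5/30)^(−1), substitute and integrate.
In terms of t = u/b (A² and the length scale cancel between numerator and denominator), P = [∫_{1/4}^{3/4} t^2·(1 - t)^2 dt] / [∫_{0}^{1} t^2·(1 - t)^2 dt].
Using ∫ t^2·(1 - t)^2 dt = t^3·(6·t^2 - 15·t + 10)/30, the numerator is 203/7680 and the denominator is 1/30.
This works out to P = 203/256.

P ≈ 0.793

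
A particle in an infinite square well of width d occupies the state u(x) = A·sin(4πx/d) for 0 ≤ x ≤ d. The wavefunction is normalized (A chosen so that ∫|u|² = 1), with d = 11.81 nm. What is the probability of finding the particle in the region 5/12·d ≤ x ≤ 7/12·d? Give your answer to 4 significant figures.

|u|² is the probability density, so P = ∫_{5/12·d}^{7/12·d} |u|² dx.
Since A² = 1/(d/2), this is the region integral divided by the full normalization integral.
Let t = x/d; then A² and the length scale cancel, so P = ∫_{5/12}^{7/12} sin(4·π·t)^2 dt ÷ ∫_{0}^{1} sin(4·π·t)^2 dt.
Using ∫ sin(4·π·t)^2 dt = t/2 - sin(4·π·t)·cos(4·π·t)/(8·π), the numerator is -√(3)/(16·π) + 1/12 and the denominator is 1/2.
Taking the ratio, P = (-√(3)/8 + π/6)/π.

P ≈ 0.09775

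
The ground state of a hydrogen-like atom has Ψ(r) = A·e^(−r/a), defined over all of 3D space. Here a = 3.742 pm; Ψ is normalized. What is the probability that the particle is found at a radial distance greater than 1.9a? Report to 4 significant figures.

P ≈ 0.2689

Integrate the radial probability density 4πr²|Ψ|² over r > 1.9a.
Normalization gives A² = 1/(π·a^3).
Let u = r/a; then A², 4π and the length scale all cancel, so P = ∫_{1.9}^{∞} u^2·e^(-2·u) du ÷ ∫_{0}^{∞} u^2·e^(-2·u) du.
An antiderivative of u^2·e^(-2·u) is -(2·u^2 + 2·u + 1)·e^(-2·u)/4; evaluating from 1.9 to ∞ gives 601·e^(-19/5)/200, while the full integral is 1/4.
The region integral divided by the full integral gives P = 0.26890.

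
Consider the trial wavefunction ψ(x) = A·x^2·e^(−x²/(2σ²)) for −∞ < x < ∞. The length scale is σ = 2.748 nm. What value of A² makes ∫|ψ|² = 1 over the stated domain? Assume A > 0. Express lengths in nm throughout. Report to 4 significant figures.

Require ∫ |ψ|² dx = 1 over the whole domain.
Carrying out the integral gives A² · 3·√(π)·σ^5/4.
So A² = (3·√(π)·σ^5/4)^(−1).
Substituting σ = 2.748 gives A² = 0.0048004, so A = 0.069285.

A^2 ≈ 0.004800 nm^(-5)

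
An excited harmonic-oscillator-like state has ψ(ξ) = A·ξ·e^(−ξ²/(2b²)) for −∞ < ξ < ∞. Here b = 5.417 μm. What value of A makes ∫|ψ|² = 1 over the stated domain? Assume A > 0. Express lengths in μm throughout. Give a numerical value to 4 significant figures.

Normalization requires ∫|ψ|² dξ = 1, integrated from −∞ to ∞.
Differentiating ∫e^(−αξ²) dξ = √(π/α) under α to get the higher moments, ∫|ψ|² dξ = A²·(√(π)·b^3/2).
Hence A² = 1/[√(π)·b^3/2].
Plugging in b = 5.417 yields A = 0.084254.

A ≈ 0.08425 μm^(-3/2)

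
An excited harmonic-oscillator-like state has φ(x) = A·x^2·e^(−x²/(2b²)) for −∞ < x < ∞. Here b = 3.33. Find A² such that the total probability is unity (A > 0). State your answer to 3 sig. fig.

A^2 ≈ 0.00184

The normalization condition is ∫|φ|² dx = 1 from −∞ to ∞.
Using the Gaussian integral ∫_{−∞}^{∞} e^(−αx²) dx = √(π/α), the integral (without the A² prefactor) comes out to 3·√(π)·b^5/4.
Plugging in b = 3.33 yields A = 0.04286.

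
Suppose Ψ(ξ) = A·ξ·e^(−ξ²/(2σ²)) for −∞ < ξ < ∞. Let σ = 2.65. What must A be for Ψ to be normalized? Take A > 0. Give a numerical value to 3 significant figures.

Require ∫ |Ψ|² dξ = 1 over the whole domain.
The integral (without the A² prefactor) comes out to √(π)·σ^3/2.
Hence A² = 1/[√(π)·σ^3/2].
Substituting σ = 2.65 gives A² = 0.06063, so A = 0.2462.

A ≈ 0.246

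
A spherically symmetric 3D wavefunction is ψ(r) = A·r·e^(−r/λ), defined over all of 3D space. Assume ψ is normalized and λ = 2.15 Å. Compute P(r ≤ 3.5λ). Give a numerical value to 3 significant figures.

With dV = 4πr²dr, the probability is ∫|ψ|² dV over r ≤ 3.5λ.
A² is fixed by ∫₀^∞ 4πr²|ψ|² dr = 1, i.e. A² = (3·π·λ^5)^(−1).
In terms of u = r/λ (A², 4π and the length scale all cancel between numerator and denominator), P = [∫_{0}^{3.5} u^4·e^(-2·u) du] / [∫_{0}^{∞} u^4·e^(-2·u) du].
With ∫ u^4·e^(-2·u) du = -(u^4/2 + u^3 + 3·u^2/2 + 3·u/2 + 3/4)·e^(-2·u) + C, the region integral is 3/4 - 4553·e^(-7)/32 and the full one is 3/4.
The region integral divided by the full integral gives P = 0.8270.

P ≈ 0.827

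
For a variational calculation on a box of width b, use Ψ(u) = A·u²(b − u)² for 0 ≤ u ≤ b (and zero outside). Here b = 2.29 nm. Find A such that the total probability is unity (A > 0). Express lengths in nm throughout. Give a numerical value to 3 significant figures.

A ≈ 0.603 nm^(-9/2)

We need A² ∫|f|² du = 1, taking the integral from 0 to b.
With Ψ = A·u²(b − u)², the integral evaluates to A²·[b^9/630].
So A² = (b^9/630)^(−1).
Plugging in b = 2.29 yields A = 0.6031.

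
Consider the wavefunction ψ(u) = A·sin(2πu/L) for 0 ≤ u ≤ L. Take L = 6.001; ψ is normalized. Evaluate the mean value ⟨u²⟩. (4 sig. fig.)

⟨u^2⟩ ≈ 11.55

⟨u²⟩ = ∫ u^2 |ψ|² du over the full domain.
With ∫₀^L sin²(nπu/L) du = L/2, the ratio of the moment integral to the normalization integral gives ⟨u²⟩ = -L^2/(8·π^2) + L^2/3.
Putting L = 6.001 gives 11.548.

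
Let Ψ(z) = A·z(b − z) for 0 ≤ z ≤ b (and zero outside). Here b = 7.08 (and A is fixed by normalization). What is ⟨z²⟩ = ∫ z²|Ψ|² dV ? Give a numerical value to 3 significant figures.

The expectation value is the |Ψ|²-weighted average of z^2: ∫ z^2|Ψ|² dz.
The ratio of the moment integral to the normalization integral gives ⟨z²⟩ = 2·b^2/7.
With b = 7.08, ⟨z^2⟩ = 14.32.

⟨z^2⟩ ≈ 14.3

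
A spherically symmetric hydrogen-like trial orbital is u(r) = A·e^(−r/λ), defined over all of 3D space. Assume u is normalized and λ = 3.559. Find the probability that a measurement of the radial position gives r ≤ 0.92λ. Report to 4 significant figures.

P ≈ 0.2801

P = ∫ |u|² 4πr² dr over r ≤ 0.92λ.
Normalization gives A² = 1/(π·λ^3).
Substituting t = r/λ, A², 4π and the length scale all cancel in the ratio: P = ∫_{0}^{0.92} t^2·e^(-2·t) dt / ∫_{0}^{∞} t^2·e^(-2·t) dt.
With ∫ t^2·e^(-2·t) dt = -(2·t^2 + 2·t + 1)·e^(-2·t)/4 + C, the region integral is 1/4 - 2833·e^(-46/25)/2500 and the full one is 1/4.
This evaluates to P = 0.28011.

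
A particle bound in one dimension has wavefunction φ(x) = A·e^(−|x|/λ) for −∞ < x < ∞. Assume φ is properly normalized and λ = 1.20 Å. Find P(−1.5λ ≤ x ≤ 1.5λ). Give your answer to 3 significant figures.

P ≈ 0.950

|φ|² is the probability density, so P = ∫_{−1.5λ}^{1.5λ} |φ|² dx.
With A² fixed by ∫|φ|² = 1, i.e. A² = (λ)^(−1), substitute and integrate.
By symmetry take twice the x ≥ 0 contribution in numerator and denominator; the 2's cancel. Substituting u = x/λ, A² and the length scale cancel in the ratio: P = ∫_{0}^{1.5} e^(-2·u) du / ∫_{0}^{∞} e^(-2·u) du.
An antiderivative of e^(-2·u) is -e^(-2·u)/2; evaluating from 0 to 1.5 gives 1/2 - e^(-3)/2, while the full integral is 1/2.
This works out to P = 0.9502.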